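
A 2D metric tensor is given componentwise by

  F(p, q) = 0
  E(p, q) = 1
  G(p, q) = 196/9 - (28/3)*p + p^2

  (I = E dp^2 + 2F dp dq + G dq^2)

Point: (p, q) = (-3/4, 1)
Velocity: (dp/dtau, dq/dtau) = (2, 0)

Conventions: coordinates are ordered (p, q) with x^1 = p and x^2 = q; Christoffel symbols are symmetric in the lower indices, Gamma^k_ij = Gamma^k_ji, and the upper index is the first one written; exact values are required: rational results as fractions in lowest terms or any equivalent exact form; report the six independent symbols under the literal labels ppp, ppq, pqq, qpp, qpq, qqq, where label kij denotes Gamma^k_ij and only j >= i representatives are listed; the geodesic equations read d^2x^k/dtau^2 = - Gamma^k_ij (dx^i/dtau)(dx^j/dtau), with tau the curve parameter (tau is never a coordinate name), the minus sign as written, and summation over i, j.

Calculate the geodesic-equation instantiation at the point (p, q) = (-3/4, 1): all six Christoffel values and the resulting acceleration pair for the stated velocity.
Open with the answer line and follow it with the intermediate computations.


Answer: Gamma_ppp = 0, Gamma_ppq = 0, Gamma_pqq = 65/12, Gamma_qpp = 0, Gamma_qpq = -12/65, Gamma_qqq = 0; accelerations (d^2p/dtau^2, d^2q/dtau^2) = (0, 0)

E = 1, F = 0, G = 4225/144 at the point
E_p = 0, E_q = 0, F_p = 0, F_q = 0, G_p = -65/6, G_q = 0
EG - F^2 = 4225/144;  g^inv = (144/4225) * [[4225/144, 0], [0, 1]]
first-kind symbols [ij,l] = (1/2)(d_i g_jl + d_j g_il - d_l g_ij): [pp,p] = E_p/2 = 0, [pp,q] = F_p - E_q/2 = 0, [pq,p] = E_q/2 = 0, [pq,q] = G_p/2 = -65/12, [qq,p] = F_q - G_p/2 = 65/12, [qq,q] = G_q/2 = 0
Gamma^p_ij = (G*[ij,p] - F*[ij,q])/(EG - F^2), Gamma^q_ij = (E*[ij,q] - F*[ij,p])/(EG - F^2)
Gamma_ppp = 0, Gamma_ppq = 0, Gamma_pqq = 65/12, Gamma_qpp = 0, Gamma_qpq = -12/65, Gamma_qqq = 0
d^2p/dtau^2 = -(Gamma_ppp*(2)^2 + 2*Gamma_ppq*(2)*(0) + Gamma_pqq*(0)^2) = 0
d^2q/dtau^2 = -(Gamma_qpp*(2)^2 + 2*Gamma_qpq*(2)*(0) + Gamma_qqq*(0)^2) = 0


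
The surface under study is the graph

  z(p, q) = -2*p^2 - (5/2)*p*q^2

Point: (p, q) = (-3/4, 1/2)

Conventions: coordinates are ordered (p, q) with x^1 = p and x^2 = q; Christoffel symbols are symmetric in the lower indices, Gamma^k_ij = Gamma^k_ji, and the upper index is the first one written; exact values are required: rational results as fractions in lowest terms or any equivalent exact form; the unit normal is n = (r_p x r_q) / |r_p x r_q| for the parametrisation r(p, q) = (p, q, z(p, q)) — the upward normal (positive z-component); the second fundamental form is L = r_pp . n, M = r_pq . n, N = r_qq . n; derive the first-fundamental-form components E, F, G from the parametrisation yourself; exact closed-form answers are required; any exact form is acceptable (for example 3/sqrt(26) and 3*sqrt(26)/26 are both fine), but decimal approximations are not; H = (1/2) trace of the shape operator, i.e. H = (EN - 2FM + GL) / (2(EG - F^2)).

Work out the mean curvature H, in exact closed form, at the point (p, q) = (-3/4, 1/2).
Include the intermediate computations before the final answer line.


z_p = 19/8, z_q = 15/8, z_pp = -4, z_pq = -5/2, z_qq = 15/4
E = 425/64, F = 285/64, G = 289/64; answer radicand W^2 = 325/32
unnormalised second-form numerators: l = -4, m = -5/2, n = 15/4; L = l/sqrt(325/32), and similarly M = m/sqrt(W^2), N = n/sqrt(W^2)
H = (E*n - 2*F*m + G*l) / (2*(EG - F^2)*sqrt(W^2)); E*n - 2*F*m + G*l = 7451/256, EG - F^2 = 325/32, so H = (7451/5200)/sqrt(325/32)

Answer: H = 7451*sqrt(26)/84500


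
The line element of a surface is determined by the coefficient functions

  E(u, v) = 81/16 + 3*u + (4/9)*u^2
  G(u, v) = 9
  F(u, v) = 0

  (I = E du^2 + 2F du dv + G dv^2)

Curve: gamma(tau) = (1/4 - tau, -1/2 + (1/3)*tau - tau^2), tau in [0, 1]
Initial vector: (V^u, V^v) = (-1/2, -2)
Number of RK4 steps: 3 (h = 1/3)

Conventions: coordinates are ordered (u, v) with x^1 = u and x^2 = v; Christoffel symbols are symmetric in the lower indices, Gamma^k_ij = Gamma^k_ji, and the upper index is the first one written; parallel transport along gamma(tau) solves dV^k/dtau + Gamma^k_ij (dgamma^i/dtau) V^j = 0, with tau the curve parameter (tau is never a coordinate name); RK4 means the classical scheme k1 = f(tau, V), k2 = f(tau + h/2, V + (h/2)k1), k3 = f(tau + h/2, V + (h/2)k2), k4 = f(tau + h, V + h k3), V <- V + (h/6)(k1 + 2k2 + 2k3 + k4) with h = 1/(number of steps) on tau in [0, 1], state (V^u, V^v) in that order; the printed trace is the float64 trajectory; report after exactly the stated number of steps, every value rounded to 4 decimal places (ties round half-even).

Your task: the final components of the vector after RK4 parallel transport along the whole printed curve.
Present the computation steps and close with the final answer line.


gamma'(tau) = (-1, 1/3 - 2*tau); f(tau, V)^k = -Gamma^k_ij(gamma(tau)) gamma'^i(tau) V^j; h = 1/3; intermediate values shown to 6 dp
curve data and Christoffel symbols at the stage parameters:
  tau = 0.000000: gamma = (0.250000, -0.500000), gamma' = (-1.000000, 0.333333); Gamma_uuu = 0.275862, Gamma_uuv = 0.000000, Gamma_uvv = 0.000000, Gamma_vuu = 0.000000, Gamma_vuv = 0.000000, Gamma_vvv = 0.000000
  tau = 0.166667: gamma = (0.083333, -0.472222), gamma' = (-1.000000, 0.000000); Gamma_uuu = 0.289157, Gamma_uuv = 0.000000, Gamma_uvv = 0.000000, Gamma_vuu = 0.000000, Gamma_vuv = 0.000000, Gamma_vvv = 0.000000
  tau = 0.333333: gamma = (-0.083333, -0.500000), gamma' = (-1.000000, -0.333333); Gamma_uuu = 0.303797, Gamma_uuv = 0.000000, Gamma_uvv = 0.000000, Gamma_vuu = 0.000000, Gamma_vuv = 0.000000, Gamma_vvv = 0.000000
  tau = 0.500000: gamma = (-0.250000, -0.583333), gamma' = (-1.000000, -0.666667); Gamma_uuu = 0.320000, Gamma_uuv = 0.000000, Gamma_uvv = 0.000000, Gamma_vuu = 0.000000, Gamma_vuv = 0.000000, Gamma_vvv = 0.000000
  tau = 0.666667: gamma = (-0.416667, -0.722222), gamma' = (-1.000000, -1.000000); Gamma_uuu = 0.338028, Gamma_uuv = 0.000000, Gamma_uvv = 0.000000, Gamma_vuu = 0.000000, Gamma_vuv = 0.000000, Gamma_vvv = 0.000000
  tau = 0.833333: gamma = (-0.583333, -0.916667), gamma' = (-1.000000, -1.333333); Gamma_uuu = 0.358209, Gamma_uuv = 0.000000, Gamma_uvv = 0.000000, Gamma_vuu = 0.000000, Gamma_vuv = 0.000000, Gamma_vvv = 0.000000
  tau = 1.000000: gamma = (-0.750000, -1.166667), gamma' = (-1.000000, -1.666667); Gamma_uuu = 0.380952, Gamma_uuv = 0.000000, Gamma_uvv = 0.000000, Gamma_vuu = 0.000000, Gamma_vuv = 0.000000, Gamma_vvv = 0.000000
step 0: V^u = -0.5000, V^v = -2.0000
step 1: k1 = (-0.137931, 0.000000), k2 = (-0.151226, 0.000000), k3 = (-0.151866, 0.000000), k4 = (-0.167278, 0.000000); V <- V + (h/6)(k1 + 2k2 + 2k3 + k4): V^u = -0.5506, V^v = -2.0000
step 2: k1 = (-0.167281, 0.000000), k2 = (-0.185124, 0.000000), k3 = (-0.186076, 0.000000), k4 = (-0.207096, 0.000000); V <- V + (h/6)(k1 + 2k2 + 2k3 + k4): V^u = -0.6127, V^v = -2.0000
step 3: k1 = (-0.207102, 0.000000), k2 = (-0.231830, 0.000000), k3 = (-0.233307, 0.000000), k4 = (-0.263027, 0.000000); V <- V + (h/6)(k1 + 2k2 + 2k3 + k4): V^u = -0.6905, V^v = -2.0000

Answer: V^u = -0.6905, V^v = -2.0000


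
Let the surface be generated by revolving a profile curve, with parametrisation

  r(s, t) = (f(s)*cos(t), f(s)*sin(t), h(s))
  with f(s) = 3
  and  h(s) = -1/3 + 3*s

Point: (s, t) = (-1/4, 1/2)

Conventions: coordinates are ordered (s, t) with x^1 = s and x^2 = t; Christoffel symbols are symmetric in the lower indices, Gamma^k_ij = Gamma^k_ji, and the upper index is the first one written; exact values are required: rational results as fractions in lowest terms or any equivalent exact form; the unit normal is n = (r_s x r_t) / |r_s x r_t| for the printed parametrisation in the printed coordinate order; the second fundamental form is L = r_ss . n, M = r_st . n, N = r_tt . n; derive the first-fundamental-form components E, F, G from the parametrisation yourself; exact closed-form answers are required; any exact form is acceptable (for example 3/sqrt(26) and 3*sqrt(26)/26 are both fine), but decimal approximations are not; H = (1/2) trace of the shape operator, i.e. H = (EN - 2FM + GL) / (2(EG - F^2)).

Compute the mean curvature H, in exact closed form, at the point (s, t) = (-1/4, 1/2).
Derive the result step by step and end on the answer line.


f = 3, f' = 0, f'' = 0, h' = 3, h'' = 0
E = 9, F = 0, G = 9; answer radicand W^2 = 9
unnormalised second-form numerators: l = 0, m = 0, n = 9; L = l/sqrt(9), and similarly M = m/sqrt(W^2), N = n/sqrt(W^2)
H = (E*n - 2*F*m + G*l) / (2*(EG - F^2)*sqrt(W^2)); E*n - 2*F*m + G*l = 81, EG - F^2 = 81, so H = (1/2)/sqrt(9)

Answer: H = 1/6


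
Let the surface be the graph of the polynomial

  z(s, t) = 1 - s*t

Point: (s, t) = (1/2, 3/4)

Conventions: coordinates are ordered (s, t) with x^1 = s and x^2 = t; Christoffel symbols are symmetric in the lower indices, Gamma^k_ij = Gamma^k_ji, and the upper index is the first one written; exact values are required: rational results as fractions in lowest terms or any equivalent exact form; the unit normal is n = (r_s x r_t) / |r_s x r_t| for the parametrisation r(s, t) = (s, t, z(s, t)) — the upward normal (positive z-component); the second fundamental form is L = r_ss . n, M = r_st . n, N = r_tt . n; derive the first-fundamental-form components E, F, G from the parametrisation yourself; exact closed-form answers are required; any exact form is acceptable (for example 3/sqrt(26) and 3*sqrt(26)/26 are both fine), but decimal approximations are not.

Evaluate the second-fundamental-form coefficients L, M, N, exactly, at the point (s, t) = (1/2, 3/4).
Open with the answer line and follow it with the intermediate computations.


Answer: L = 0, M = -4*sqrt(29)/29, N = 0

z_s = -3/4, z_t = -1/2, z_ss = 0, z_st = -1, z_tt = 0
E = 25/16, F = 3/8, G = 5/4; answer radicand W^2 = 29/16
unnormalised second-form numerators: l = 0, m = -1, n = 0; L = l/sqrt(29/16), and similarly M = m/sqrt(W^2), N = n/sqrt(W^2)


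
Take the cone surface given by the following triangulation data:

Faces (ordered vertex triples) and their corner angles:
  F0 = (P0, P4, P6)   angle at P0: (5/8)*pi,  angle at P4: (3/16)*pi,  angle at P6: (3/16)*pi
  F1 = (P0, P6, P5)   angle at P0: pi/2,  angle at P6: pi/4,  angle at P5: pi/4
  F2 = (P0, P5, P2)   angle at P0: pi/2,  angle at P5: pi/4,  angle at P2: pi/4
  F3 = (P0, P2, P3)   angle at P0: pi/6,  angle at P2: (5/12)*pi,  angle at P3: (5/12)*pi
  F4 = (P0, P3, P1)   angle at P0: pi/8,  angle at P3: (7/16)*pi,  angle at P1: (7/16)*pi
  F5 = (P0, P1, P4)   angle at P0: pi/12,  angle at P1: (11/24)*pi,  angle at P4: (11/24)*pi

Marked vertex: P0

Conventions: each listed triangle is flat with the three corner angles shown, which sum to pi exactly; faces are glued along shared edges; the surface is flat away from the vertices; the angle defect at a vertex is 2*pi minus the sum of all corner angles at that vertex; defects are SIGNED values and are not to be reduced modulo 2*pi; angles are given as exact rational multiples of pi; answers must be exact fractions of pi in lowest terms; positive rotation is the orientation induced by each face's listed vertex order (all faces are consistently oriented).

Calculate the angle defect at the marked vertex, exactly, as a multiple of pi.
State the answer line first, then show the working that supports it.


Answer: defect(P0) = 0

Sum of corner angles at P0: 2*pi
defect = 2*pi - 2*pi


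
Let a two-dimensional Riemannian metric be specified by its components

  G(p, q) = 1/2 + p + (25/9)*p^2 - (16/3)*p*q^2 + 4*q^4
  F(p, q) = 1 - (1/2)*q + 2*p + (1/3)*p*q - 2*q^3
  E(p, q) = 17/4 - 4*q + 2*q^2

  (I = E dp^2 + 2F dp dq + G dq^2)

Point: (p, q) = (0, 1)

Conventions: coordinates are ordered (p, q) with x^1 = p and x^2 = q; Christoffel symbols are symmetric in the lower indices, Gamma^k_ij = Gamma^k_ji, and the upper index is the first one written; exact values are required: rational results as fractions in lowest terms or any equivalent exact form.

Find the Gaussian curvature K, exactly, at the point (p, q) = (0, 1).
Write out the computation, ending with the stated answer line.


E = 9/4, F = -3/2, G = 9/2, EG - F^2 = 63/8 at the point
E_p = 0, E_q = 0, F_p = 7/3, F_q = -13/2, G_p = -13/3, G_q = 16
E_qq = 4, F_pq = 1/3, G_pp = 50/9
Compute both Brioschi determinants and normalise by (EG - F^2)^2.
M1 = [[-E_qq/2 + F_pq - G_pp/2, E_p/2, F_p - E_q/2], [F_q - G_p/2, E, F], [G_q/2, F, G]] = [[-40/9, 0, 7/3], [-13/3, 9/4, -3/2], [8, -3/2, 9/2]]; det M1 = -371/6
M2 = [[0, E_q/2, G_p/2], [E_q/2, E, F], [G_p/2, F, G]] = [[0, 0, -13/6], [0, 9/4, -3/2], [-13/6, -3/2, 9/2]]; det M2 = -169/16
det M1 - det M2 = -2461/48; K = -2461/48 / (63/8)^2 = -9844/11907

Answer: K = -9844/11907


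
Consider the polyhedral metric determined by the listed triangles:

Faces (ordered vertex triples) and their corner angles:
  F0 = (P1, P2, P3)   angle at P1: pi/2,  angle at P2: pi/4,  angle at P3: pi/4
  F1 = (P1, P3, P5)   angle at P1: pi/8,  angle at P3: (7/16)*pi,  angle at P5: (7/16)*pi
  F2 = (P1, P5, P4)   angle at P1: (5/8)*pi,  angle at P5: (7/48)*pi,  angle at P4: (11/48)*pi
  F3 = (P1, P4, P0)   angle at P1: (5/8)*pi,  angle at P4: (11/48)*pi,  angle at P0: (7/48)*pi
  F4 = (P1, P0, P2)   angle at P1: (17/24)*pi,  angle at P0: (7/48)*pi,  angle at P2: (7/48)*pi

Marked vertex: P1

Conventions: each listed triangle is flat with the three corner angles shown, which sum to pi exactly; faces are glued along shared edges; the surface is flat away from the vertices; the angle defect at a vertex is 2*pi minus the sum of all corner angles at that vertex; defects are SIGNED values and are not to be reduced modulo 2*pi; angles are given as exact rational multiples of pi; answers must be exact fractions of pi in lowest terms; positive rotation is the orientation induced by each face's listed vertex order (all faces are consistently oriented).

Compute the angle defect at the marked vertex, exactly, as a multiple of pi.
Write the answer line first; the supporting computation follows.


Answer: defect(P1) = (-7/12)*pi

Sum of corner angles at P1: (31/12)*pi
defect = 2*pi - (31/12)*pi


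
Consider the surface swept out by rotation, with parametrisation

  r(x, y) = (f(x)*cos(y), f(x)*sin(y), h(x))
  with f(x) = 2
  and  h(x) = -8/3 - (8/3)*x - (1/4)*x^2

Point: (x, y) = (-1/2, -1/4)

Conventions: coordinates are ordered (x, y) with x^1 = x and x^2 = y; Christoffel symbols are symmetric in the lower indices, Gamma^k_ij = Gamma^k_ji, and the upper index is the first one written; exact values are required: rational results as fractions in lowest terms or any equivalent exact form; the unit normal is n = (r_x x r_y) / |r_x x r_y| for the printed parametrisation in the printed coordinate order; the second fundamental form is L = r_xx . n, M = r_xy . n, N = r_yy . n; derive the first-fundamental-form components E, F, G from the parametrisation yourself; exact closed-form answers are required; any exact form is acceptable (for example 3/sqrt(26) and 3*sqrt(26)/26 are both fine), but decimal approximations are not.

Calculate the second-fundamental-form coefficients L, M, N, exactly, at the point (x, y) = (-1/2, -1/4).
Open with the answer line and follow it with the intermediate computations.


Answer: L = 0, M = 0, N = -2

f = 2, f' = 0, f'' = 0, h' = -29/12, h'' = -1/2
E = 841/144, F = 0, G = 4; answer radicand W^2 = 841/144
unnormalised second-form numerators: l = 0, m = 0, n = -29/6; L = l/sqrt(841/144), and similarly M = m/sqrt(W^2), N = n/sqrt(W^2)


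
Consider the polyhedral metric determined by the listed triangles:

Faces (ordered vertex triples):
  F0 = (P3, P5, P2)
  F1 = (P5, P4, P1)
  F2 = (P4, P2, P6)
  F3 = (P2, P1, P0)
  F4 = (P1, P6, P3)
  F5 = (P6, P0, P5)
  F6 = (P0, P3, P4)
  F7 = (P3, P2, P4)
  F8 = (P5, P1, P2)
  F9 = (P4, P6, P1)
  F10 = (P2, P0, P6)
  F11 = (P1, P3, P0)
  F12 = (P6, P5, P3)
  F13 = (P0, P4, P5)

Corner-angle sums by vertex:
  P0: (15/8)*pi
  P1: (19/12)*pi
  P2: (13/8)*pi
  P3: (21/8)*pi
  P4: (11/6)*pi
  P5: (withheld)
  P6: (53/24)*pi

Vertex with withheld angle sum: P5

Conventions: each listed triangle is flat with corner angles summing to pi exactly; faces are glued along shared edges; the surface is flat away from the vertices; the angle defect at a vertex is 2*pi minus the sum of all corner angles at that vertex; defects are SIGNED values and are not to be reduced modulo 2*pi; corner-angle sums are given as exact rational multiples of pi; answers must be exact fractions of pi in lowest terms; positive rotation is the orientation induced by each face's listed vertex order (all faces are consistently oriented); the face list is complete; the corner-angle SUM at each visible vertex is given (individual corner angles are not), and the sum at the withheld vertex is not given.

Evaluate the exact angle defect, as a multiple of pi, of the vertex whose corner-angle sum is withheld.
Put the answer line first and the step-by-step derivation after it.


Answer: defect(P5) = -pi/4

V = 7, E = 21, F = 14; chi = V - E + F = 0
Gauss-Bonnet: total defect = 2*pi*chi = 0; visible defects sum to pi/4


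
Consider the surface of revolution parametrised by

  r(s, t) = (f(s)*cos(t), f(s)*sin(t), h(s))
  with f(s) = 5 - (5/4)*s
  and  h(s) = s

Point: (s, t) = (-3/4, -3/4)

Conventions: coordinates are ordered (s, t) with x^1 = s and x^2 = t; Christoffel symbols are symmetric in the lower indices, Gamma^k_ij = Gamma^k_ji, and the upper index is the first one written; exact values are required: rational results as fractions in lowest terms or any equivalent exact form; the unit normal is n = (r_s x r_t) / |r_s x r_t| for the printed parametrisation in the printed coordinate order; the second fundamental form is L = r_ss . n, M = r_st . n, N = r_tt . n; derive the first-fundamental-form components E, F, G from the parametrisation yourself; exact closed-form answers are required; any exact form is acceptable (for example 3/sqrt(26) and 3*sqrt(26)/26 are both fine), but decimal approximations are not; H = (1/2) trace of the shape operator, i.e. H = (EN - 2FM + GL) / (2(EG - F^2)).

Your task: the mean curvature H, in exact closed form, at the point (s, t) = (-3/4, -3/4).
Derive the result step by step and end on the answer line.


f = 95/16, f' = -5/4, f'' = 0, h' = 1, h'' = 0
E = 41/16, F = 0, G = 9025/256; answer radicand W^2 = 41/16
unnormalised second-form numerators: l = 0, m = 0, n = 95/16; L = l/sqrt(41/16), and similarly M = m/sqrt(W^2), N = n/sqrt(W^2)
H = (E*n - 2*F*m + G*l) / (2*(EG - F^2)*sqrt(W^2)); E*n - 2*F*m + G*l = 3895/256, EG - F^2 = 370025/4096, so H = (8/95)/sqrt(41/16)

Answer: H = 32*sqrt(41)/3895


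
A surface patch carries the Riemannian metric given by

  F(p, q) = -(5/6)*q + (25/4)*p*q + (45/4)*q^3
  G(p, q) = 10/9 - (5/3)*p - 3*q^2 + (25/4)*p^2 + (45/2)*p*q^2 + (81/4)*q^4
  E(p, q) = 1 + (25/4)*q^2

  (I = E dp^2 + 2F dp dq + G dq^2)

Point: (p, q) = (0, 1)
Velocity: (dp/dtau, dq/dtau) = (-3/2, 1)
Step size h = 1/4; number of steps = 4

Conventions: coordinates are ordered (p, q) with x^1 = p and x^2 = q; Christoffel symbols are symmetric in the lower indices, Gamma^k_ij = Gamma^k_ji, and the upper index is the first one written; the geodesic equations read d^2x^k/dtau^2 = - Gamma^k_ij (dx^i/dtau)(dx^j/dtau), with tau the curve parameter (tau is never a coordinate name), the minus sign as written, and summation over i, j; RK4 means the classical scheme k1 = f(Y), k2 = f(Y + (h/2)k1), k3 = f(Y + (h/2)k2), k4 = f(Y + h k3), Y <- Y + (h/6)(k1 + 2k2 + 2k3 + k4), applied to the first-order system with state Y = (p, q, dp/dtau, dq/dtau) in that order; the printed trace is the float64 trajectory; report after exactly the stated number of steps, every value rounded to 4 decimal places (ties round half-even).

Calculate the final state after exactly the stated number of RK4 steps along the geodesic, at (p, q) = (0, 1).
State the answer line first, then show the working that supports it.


Answer: p = -1.5788, q = 1.8527, dp/dtau = -1.6410, dq/dtau = 0.7217

f(Y) = (dp/dtau, dq/dtau, -Gamma^p_ij Y'^i Y'^j, -Gamma^q_ij Y'^i Y'^j) with the Gammas evaluated at the stage position; h = 0.250000; intermediate values shown to 6 dp
step 0: p = 0.0000, q = 1.0000, dp/dtau = -1.5000, dq/dtau = 1.0000
step 1:
  k1: at (p, q) = (0.000000, 1.000000), (dp/dtau, dq/dtau) = (-1.500000, 1.000000); Gamma_ppp = 0.000000, Gamma_ppq = 0.253950, Gamma_pqq = 0.914221, Gamma_qpp = 0.000000, Gamma_qpq = 0.423251, Gamma_qqq = 1.523702; k1 = (-1.500000, 1.000000, -0.152370, -0.253950)
  k2: at (p, q) = (-0.187500, 1.125000), (dp/dtau, dq/dtau) = (-1.519046, 0.968256); Gamma_ppp = 0.000000, Gamma_ppq = 0.214016, Gamma_pqq = 0.866765, Gamma_qpp = 0.000000, Gamma_qpq = 0.372348, Gamma_qqq = 1.508010; k2 = (-1.519046, 0.968256, -0.183049, -0.318471)
  k3: at (p, q) = (-0.189881, 1.121032), (dp/dtau, dq/dtau) = (-1.522881, 0.960191); Gamma_ppp = 0.000000, Gamma_ppq = 0.216586, Gamma_pqq = 0.874079, Gamma_qpp = 0.000000, Gamma_qpq = 0.374594, Gamma_qqq = 1.511753; k3 = (-1.522881, 0.960191, -0.172463, -0.298282)
  k4: at (p, q) = (-0.380720, 1.240048), (dp/dtau, dq/dtau) = (-1.543116, 0.925429); Gamma_ppp = 0.000000, Gamma_ppq = 0.182965, Gamma_pqq = 0.816787, Gamma_qpp = 0.000000, Gamma_qpq = 0.332547, Gamma_qqq = 1.484546; k4 = (-1.543116, 0.925429, -0.176948, -0.321611)
  Y <- Y + (h/6)(k1 + 2k2 + 2k3 + k4): p = -0.3803, q = 1.2409, dp/dtau = -1.5433, dq/dtau = 0.9246
step 2:
  k1: at (p, q) = (-0.380290, 1.240930), (dp/dtau, dq/dtau) = (-1.543348, 0.924622); Gamma_ppp = 0.000000, Gamma_ppq = 0.182505, Gamma_pqq = 0.815315, Gamma_qpp = 0.000000, Gamma_qpq = 0.332118, Gamma_qqq = 1.483687; k1 = (-1.543348, 0.924622, -0.176159, -0.320569)
  k2: at (p, q) = (-0.573209, 1.356508), (dp/dtau, dq/dtau) = (-1.565367, 0.884551); Gamma_ppp = 0.000000, Gamma_ppq = 0.154331, Gamma_pqq = 0.753665, Gamma_qpp = 0.000000, Gamma_qpq = 0.296449, Gamma_qqq = 1.447686; k2 = (-1.565367, 0.884551, -0.162302, -0.311760)
  k3: at (p, q) = (-0.575961, 1.351499), (dp/dtau, dq/dtau) = (-1.563635, 0.885652); Gamma_ppp = 0.000000, Gamma_ppq = 0.156511, Gamma_pqq = 0.761487, Gamma_qpp = 0.000000, Gamma_qpq = 0.298603, Gamma_qqq = 1.452824; k3 = (-1.563635, 0.885652, -0.163811, -0.312532)
  k4: at (p, q) = (-0.771199, 1.462343), (dp/dtau, dq/dtau) = (-1.584300, 0.846489); Gamma_ppp = 0.000000, Gamma_ppq = 0.133309, Gamma_pqq = 0.701798, Gamma_qpp = 0.000000, Gamma_qpq = 0.268441, Gamma_qqq = 1.413189; k4 = (-1.584300, 0.846489, -0.145309, -0.292604)
  Y <- Y + (h/6)(k1 + 2k2 + 2k3 + k4): p = -0.7714, q = 1.4622, dp/dtau = -1.5839, dq/dtau = 0.8470
step 3:
  k1: at (p, q) = (-0.771359, 1.462243), (dp/dtau, dq/dtau) = (-1.583918, 0.847049); Gamma_ppp = 0.000000, Gamma_ppq = 0.133353, Gamma_pqq = 0.701980, Gamma_qpp = 0.000000, Gamma_qpq = 0.268484, Gamma_qqq = 1.413321; k1 = (-1.583918, 0.847049, -0.145837, -0.293620)
  k2: at (p, q) = (-0.969349, 1.568125), (dp/dtau, dq/dtau) = (-1.602148, 0.810347); Gamma_ppp = 0.000000, Gamma_ppq = 0.114755, Gamma_pqq = 0.647821, Gamma_qpp = 0.000000, Gamma_qpq = 0.243217, Gamma_qqq = 1.373018; k2 = (-1.602148, 0.810347, -0.127427, -0.270074)
  k3: at (p, q) = (-0.971628, 1.563537), (dp/dtau, dq/dtau) = (-1.599847, 0.813290); Gamma_ppp = 0.000000, Gamma_ppq = 0.116124, Gamma_pqq = 0.653633, Gamma_qpp = 0.000000, Gamma_qpq = 0.244751, Gamma_qqq = 1.377636; k3 = (-1.599847, 0.813290, -0.130151, -0.274315)
  k4: at (p, q) = (-1.171321, 1.665566), (dp/dtau, dq/dtau) = (-1.616456, 0.778470); Gamma_ppp = 0.000000, Gamma_ppq = 0.100694, Gamma_pqq = 0.603762, Gamma_qpp = 0.000000, Gamma_qpq = 0.223007, Gamma_qqq = 1.337158; k4 = (-1.616456, 0.778470, -0.112472, -0.249092)
  Y <- Y + (h/6)(k1 + 2k2 + 2k3 + k4): p = -1.1715, q = 1.6653, dp/dtau = -1.6161, dq/dtau = 0.7791
step 4:
  k1: at (p, q) = (-1.171541, 1.665276), (dp/dtau, dq/dtau) = (-1.616146, 0.779070); Gamma_ppp = 0.000000, Gamma_ppq = 0.100770, Gamma_pqq = 0.604115, Gamma_qpp = 0.000000, Gamma_qpq = 0.223096, Gamma_qqq = 1.337461; k1 = (-1.616146, 0.779070, -0.112911, -0.249975)
  k2: at (p, q) = (-1.373559, 1.762660), (dp/dtau, dq/dtau) = (-1.630260, 0.747823); Gamma_ppp = 0.000000, Gamma_ppq = 0.088312, Gamma_pqq = 0.560388, Gamma_qpp = 0.000000, Gamma_qpq = 0.204697, Gamma_qqq = 1.298919; k2 = (-1.630260, 0.747823, -0.098062, -0.227297)
  k3: at (p, q) = (-1.375324, 1.758754), (dp/dtau, dq/dtau) = (-1.628404, 0.750658); Gamma_ppp = 0.000000, Gamma_ppq = 0.089142, Gamma_pqq = 0.564405, Gamma_qpp = 0.000000, Gamma_qpq = 0.205736, Gamma_qqq = 1.302623; k3 = (-1.628404, 0.750658, -0.100105, -0.231038)
  k4: at (p, q) = (-1.578642, 1.852941), (dp/dtau, dq/dtau) = (-1.641172, 0.721311); Gamma_ppp = 0.000000, Gamma_ppq = 0.078656, Gamma_pqq = 0.524681, Gamma_qpp = 0.000000, Gamma_qpq = 0.189669, Gamma_qqq = 1.265201; k4 = (-1.641172, 0.721311, -0.086761, -0.209213)
  Y <- Y + (h/6)(k1 + 2k2 + 2k3 + k4): p = -1.5788, q = 1.8527, dp/dtau = -1.6410, dq/dtau = 0.7217


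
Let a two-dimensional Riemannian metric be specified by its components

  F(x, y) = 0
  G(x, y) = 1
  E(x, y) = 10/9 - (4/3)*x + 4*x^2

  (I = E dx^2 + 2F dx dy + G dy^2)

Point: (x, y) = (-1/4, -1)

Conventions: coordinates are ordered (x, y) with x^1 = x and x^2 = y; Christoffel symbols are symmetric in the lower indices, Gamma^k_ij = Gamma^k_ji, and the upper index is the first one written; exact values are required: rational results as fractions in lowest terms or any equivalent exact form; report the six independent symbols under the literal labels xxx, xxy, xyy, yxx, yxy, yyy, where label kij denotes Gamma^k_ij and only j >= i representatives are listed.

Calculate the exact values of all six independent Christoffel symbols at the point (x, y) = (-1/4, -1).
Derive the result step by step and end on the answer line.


E = 61/36, F = 0, G = 1 at the point
E_x = -10/3, E_y = 0, F_x = 0, F_y = 0, G_x = 0, G_y = 0
EG - F^2 = 61/36;  g^inv = (36/61) * [[1, 0], [0, 61/36]]
first-kind symbols [ij,l] = (1/2)(d_i g_jl + d_j g_il - d_l g_ij): [xx,x] = E_x/2 = -5/3, [xx,y] = F_x - E_y/2 = 0, [xy,x] = E_y/2 = 0, [xy,y] = G_x/2 = 0, [yy,x] = F_y - G_x/2 = 0, [yy,y] = G_y/2 = 0
Gamma^x_ij = (G*[ij,x] - F*[ij,y])/(EG - F^2), Gamma^y_ij = (E*[ij,y] - F*[ij,x])/(EG - F^2)

Answer: Gamma_xxx = -60/61, Gamma_xxy = 0, Gamma_xyy = 0, Gamma_yxx = 0, Gamma_yxy = 0, Gamma_yyy = 0


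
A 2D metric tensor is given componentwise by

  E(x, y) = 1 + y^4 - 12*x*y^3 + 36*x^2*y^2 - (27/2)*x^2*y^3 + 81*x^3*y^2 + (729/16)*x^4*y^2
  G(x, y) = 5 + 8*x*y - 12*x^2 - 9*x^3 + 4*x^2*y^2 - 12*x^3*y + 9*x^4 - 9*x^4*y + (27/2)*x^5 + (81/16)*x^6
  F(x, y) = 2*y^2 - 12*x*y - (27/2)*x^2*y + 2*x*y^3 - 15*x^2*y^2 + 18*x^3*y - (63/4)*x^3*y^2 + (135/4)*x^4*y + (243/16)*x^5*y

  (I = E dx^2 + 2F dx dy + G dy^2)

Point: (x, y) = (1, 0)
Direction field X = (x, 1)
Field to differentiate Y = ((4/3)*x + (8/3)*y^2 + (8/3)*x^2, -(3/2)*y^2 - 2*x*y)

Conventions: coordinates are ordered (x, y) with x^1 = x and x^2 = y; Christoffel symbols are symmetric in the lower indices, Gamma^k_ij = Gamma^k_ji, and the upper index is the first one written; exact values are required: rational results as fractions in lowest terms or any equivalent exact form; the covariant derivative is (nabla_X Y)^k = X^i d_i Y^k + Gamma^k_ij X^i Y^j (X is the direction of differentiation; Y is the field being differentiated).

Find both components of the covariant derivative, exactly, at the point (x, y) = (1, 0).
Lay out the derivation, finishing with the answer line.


E = 1, F = 0, G = 185/16 at the point
E_x = 0, E_y = 0, F_x = 0, F_y = 663/16, G_x = 663/8, G_y = -13
EG - F^2 = 185/16;  g^inv = (16/185) * [[185/16, 0], [0, 1]]
first-kind symbols [ij,l] = (1/2)(d_i g_jl + d_j g_il - d_l g_ij): [xx,x] = E_x/2 = 0, [xx,y] = F_x - E_y/2 = 0, [xy,x] = E_y/2 = 0, [xy,y] = G_x/2 = 663/16, [yy,x] = F_y - G_x/2 = 0, [yy,y] = G_y/2 = -13/2
Gamma^x_ij = (G*[ij,x] - F*[ij,y])/(EG - F^2), Gamma^y_ij = (E*[ij,y] - F*[ij,x])/(EG - F^2)
Gamma_xxx = 0, Gamma_xxy = 0, Gamma_xyy = 0, Gamma_yxx = 0, Gamma_yxy = 663/185, Gamma_yyy = -104/185
X = (1, 1), Y = (4, 0) at the point

Answer: (nabla_X Y)^x = 20/3, (nabla_X Y)^y = 2282/185


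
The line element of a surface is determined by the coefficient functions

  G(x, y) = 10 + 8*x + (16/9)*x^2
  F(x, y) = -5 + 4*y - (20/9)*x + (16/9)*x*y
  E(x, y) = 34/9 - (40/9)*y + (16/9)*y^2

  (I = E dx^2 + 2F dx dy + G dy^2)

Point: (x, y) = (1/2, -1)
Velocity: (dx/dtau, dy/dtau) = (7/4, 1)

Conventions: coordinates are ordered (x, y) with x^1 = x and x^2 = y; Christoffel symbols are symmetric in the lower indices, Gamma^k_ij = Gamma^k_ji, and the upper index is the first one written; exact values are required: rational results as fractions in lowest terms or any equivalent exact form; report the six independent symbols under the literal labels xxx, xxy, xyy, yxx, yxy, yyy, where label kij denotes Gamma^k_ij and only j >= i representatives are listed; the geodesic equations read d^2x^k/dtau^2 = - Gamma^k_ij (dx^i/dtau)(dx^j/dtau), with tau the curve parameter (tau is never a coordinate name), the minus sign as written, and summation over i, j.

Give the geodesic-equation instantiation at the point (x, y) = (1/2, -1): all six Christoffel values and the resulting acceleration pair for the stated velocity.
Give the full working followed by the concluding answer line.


E = 10, F = -11, G = 130/9 at the point
E_x = 0, E_y = -8, F_x = -4, F_y = 44/9, G_x = 88/9, G_y = 0
EG - F^2 = 211/9;  g^inv = (9/211) * [[130/9, 11], [11, 10]]
first-kind symbols [ij,l] = (1/2)(d_i g_jl + d_j g_il - d_l g_ij): [xx,x] = E_x/2 = 0, [xx,y] = F_x - E_y/2 = 0, [xy,x] = E_y/2 = -4, [xy,y] = G_x/2 = 44/9, [yy,x] = F_y - G_x/2 = 0, [yy,y] = G_y/2 = 0
Gamma^x_ij = (G*[ij,x] - F*[ij,y])/(EG - F^2), Gamma^y_ij = (E*[ij,y] - F*[ij,x])/(EG - F^2)
Gamma_xxx = 0, Gamma_xxy = -36/211, Gamma_xyy = 0, Gamma_yxx = 0, Gamma_yxy = 44/211, Gamma_yyy = 0
d^2x/dtau^2 = -(Gamma_xxx*(7/4)^2 + 2*Gamma_xxy*(7/4)*(1) + Gamma_xyy*(1)^2) = 126/211
d^2y/dtau^2 = -(Gamma_yxx*(7/4)^2 + 2*Gamma_yxy*(7/4)*(1) + Gamma_yyy*(1)^2) = -154/211

Answer: Gamma_xxx = 0, Gamma_xxy = -36/211, Gamma_xyy = 0, Gamma_yxx = 0, Gamma_yxy = 44/211, Gamma_yyy = 0; accelerations (d^2x/dtau^2, d^2y/dtau^2) = (126/211, -154/211)


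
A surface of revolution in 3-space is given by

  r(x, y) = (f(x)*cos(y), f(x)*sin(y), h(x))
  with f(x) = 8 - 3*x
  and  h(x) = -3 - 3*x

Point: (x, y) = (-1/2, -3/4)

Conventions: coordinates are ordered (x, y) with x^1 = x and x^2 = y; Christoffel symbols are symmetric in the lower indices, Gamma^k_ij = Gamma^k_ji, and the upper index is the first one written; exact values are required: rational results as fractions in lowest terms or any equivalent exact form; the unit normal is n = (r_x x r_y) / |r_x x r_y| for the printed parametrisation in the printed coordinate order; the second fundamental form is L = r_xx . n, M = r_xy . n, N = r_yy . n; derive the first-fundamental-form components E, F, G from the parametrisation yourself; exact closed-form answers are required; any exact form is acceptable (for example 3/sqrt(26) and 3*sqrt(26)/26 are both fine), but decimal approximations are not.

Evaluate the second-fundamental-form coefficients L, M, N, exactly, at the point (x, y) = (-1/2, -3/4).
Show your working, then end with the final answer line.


f = 19/2, f' = -3, f'' = 0, h' = -3, h'' = 0
E = 18, F = 0, G = 361/4; answer radicand W^2 = 18
unnormalised second-form numerators: l = 0, m = 0, n = -57/2; L = l/sqrt(18), and similarly M = m/sqrt(W^2), N = n/sqrt(W^2)

Answer: L = 0, M = 0, N = -19*sqrt(2)/4


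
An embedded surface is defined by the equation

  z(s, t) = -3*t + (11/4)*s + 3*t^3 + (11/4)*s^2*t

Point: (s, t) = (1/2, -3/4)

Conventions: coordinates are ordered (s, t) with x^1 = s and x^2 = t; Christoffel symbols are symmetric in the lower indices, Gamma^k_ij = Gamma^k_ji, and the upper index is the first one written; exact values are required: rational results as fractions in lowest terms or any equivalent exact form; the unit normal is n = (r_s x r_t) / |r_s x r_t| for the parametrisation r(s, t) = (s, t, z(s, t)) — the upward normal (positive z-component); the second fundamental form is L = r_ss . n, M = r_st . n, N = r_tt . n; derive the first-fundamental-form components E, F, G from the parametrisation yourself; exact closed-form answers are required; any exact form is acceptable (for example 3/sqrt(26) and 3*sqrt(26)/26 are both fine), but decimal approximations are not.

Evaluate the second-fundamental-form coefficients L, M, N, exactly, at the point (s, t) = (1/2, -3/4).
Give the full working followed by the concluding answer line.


z_s = 11/16, z_t = 11/4, z_ss = -33/8, z_st = 11/4, z_tt = -27/2
E = 377/256, F = 121/64, G = 137/16; answer radicand W^2 = 2313/256
unnormalised second-form numerators: l = -33/8, m = 11/4, n = -27/2; L = l/sqrt(2313/256), and similarly M = m/sqrt(W^2), N = n/sqrt(W^2)

Answer: L = -22*sqrt(257)/257, M = 44*sqrt(257)/771, N = -72*sqrt(257)/257


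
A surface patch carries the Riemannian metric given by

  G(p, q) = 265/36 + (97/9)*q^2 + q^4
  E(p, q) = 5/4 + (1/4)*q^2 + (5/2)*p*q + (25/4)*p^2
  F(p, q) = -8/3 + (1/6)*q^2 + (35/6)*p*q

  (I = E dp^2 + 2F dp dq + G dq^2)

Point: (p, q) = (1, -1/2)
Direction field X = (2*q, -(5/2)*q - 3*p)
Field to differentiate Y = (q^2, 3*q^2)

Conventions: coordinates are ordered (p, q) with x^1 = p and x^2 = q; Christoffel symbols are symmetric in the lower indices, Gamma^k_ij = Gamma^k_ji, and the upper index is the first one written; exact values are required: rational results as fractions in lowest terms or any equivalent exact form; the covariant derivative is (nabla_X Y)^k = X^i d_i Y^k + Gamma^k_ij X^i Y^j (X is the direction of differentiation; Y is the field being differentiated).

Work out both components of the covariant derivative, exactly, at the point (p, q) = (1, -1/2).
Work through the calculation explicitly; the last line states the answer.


E = 101/16, F = -133/24, G = 1457/144 at the point
E_p = 45/4, E_q = 9/4, F_p = -35/12, F_q = 17/3, G_p = 0, G_q = -203/18
EG - F^2 = 8489/256;  g^inv = (256/8489) * [[1457/144, 133/24], [133/24, 101/16]]
first-kind symbols [ij,l] = (1/2)(d_i g_jl + d_j g_il - d_l g_ij): [pp,p] = E_p/2 = 45/8, [pp,q] = F_p - E_q/2 = -97/24, [pq,p] = E_q/2 = 9/8, [pq,q] = G_p/2 = 0, [qq,p] = F_q - G_p/2 = 17/3, [qq,q] = G_q/2 = -203/36
Gamma^p_ij = (G*[ij,p] - F*[ij,q])/(EG - F^2), Gamma^q_ij = (E*[ij,q] - F*[ij,p])/(EG - F^2)
Gamma_ppp = 79526/76401, Gamma_ppq = 2914/8489, Gamma_pqq = 60104/76401, Gamma_qpp = 4346/25467, Gamma_qpq = 1596/8489, Gamma_qqq = -3220/25467
X = (-1, -7/4), Y = (1/4, 3/4) at the point

Answer: (nabla_X Y)^p = 30323/611208, (nabla_X Y)^q = 524623/101868


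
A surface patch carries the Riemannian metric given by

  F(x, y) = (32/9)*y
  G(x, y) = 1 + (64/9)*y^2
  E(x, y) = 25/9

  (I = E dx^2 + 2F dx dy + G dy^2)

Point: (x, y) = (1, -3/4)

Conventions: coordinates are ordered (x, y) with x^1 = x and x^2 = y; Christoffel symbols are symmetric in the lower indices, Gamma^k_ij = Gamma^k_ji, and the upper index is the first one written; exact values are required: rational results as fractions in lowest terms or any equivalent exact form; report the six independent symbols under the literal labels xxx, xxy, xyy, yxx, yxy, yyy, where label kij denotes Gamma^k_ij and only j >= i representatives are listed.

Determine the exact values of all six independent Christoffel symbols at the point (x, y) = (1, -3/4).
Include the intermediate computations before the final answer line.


E = 25/9, F = -8/3, G = 5 at the point
E_x = 0, E_y = 0, F_x = 0, F_y = 32/9, G_x = 0, G_y = -32/3
EG - F^2 = 61/9;  g^inv = (9/61) * [[5, 8/3], [8/3, 25/9]]
first-kind symbols [ij,l] = (1/2)(d_i g_jl + d_j g_il - d_l g_ij): [xx,x] = E_x/2 = 0, [xx,y] = F_x - E_y/2 = 0, [xy,x] = E_y/2 = 0, [xy,y] = G_x/2 = 0, [yy,x] = F_y - G_x/2 = 32/9, [yy,y] = G_y/2 = -16/3
Gamma^x_ij = (G*[ij,x] - F*[ij,y])/(EG - F^2), Gamma^y_ij = (E*[ij,y] - F*[ij,x])/(EG - F^2)

Answer: Gamma_xxx = 0, Gamma_xxy = 0, Gamma_xyy = 32/61, Gamma_yxx = 0, Gamma_yxy = 0, Gamma_yyy = -48/61


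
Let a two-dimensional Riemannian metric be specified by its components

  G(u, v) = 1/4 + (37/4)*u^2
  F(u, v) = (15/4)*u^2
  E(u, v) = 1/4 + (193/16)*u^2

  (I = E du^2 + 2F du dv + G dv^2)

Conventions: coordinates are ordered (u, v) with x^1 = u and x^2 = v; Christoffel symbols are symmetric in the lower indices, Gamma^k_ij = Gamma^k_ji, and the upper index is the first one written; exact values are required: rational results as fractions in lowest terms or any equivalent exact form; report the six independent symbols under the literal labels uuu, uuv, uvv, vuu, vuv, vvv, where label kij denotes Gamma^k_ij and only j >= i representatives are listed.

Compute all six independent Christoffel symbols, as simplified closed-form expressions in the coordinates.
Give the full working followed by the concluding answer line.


E = 1/4 + (193/16)*u^2; F = (15/4)*u^2; G = 1/4 + (37/4)*u^2
Gamma^k_ij = (1/2) g^{kl} (d_i g_jl + d_j g_il - d_l g_ij), with g^inv = (1/(EG-F^2)) [[G, -F], [-F, E]]
first partials: E_u = (193/8)*u, E_v = 0, F_u = (15/2)*u, F_v = 0, G_u = (37/2)*u, G_v = 0
D = EG - F^2 = 1/16 + (341/64)*u^2 + (6241/64)*u^4
expanded: Gamma^u_uu = (G E_u - 2F F_u + F E_v)/(2D), Gamma^u_uv = (G E_v - F G_u)/(2D), Gamma^u_vv = (2G F_v - G G_u - F G_v)/(2D), Gamma^v_uu = (2E F_u - E E_v - F E_u)/(2D), Gamma^v_uv = (E G_u - F E_v)/(2D), Gamma^v_vv = (E G_v - 2F F_v + F G_u)/(2D); substitute and cancel common factors

Answer: Gamma_uuu = (5341*u^3 + 193*u)/(6241*u^4 + 341*u^2 + 4), Gamma_uuv = -2220*u^3/(6241*u^4 + 341*u^2 + 4), Gamma_uvv = (-5476*u^3 - 148*u)/(6241*u^4 + 341*u^2 + 4), Gamma_vuu = (2895*u^3 + 120*u)/(6241*u^4 + 341*u^2 + 4), Gamma_vuv = (7141*u^3 + 148*u)/(6241*u^4 + 341*u^2 + 4), Gamma_vvv = 2220*u^3/(6241*u^4 + 341*u^2 + 4)


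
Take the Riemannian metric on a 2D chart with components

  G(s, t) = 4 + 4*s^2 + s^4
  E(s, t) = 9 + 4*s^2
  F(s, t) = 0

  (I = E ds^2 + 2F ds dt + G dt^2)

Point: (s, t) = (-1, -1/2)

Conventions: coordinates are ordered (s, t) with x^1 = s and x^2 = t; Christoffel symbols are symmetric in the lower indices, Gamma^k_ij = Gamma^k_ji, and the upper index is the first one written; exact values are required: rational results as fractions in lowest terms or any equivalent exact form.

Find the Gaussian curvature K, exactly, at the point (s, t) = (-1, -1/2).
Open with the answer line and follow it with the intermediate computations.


Answer: K = -6/169

E = 13, F = 0, G = 9, EG - F^2 = 117 at the point
E_s = -8, E_t = 0, F_s = 0, F_t = 0, G_s = -12, G_t = 0
E_tt = 0, F_st = 0, G_ss = 20
K follows from Brioschi's formula, (det M1 - det M2)/(EG - F^2)^2.
M1 = [[-E_tt/2 + F_st - G_ss/2, E_s/2, F_s - E_t/2], [F_t - G_s/2, E, F], [G_t/2, F, G]] = [[-10, -4, 0], [6, 13, 0], [0, 0, 9]]; det M1 = -954
M2 = [[0, E_t/2, G_s/2], [E_t/2, E, F], [G_s/2, F, G]] = [[0, 0, -6], [0, 13, 0], [-6, 0, 9]]; det M2 = -468
det M1 - det M2 = -486; K = -486 / (117)^2 = -6/169


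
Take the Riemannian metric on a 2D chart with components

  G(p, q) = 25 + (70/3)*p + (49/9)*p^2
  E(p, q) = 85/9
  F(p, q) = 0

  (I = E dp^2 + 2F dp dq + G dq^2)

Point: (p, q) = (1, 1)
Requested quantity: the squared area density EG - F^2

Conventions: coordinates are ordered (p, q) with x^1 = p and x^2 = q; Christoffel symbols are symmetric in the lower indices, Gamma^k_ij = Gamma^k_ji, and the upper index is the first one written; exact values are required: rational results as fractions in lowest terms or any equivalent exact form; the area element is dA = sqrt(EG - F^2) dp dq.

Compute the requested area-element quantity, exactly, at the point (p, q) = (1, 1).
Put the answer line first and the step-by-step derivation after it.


Answer: EG - F^2 = 41140/81

E = 85/9, F = 0, G = 484/9; EG - F^2 = 41140/81


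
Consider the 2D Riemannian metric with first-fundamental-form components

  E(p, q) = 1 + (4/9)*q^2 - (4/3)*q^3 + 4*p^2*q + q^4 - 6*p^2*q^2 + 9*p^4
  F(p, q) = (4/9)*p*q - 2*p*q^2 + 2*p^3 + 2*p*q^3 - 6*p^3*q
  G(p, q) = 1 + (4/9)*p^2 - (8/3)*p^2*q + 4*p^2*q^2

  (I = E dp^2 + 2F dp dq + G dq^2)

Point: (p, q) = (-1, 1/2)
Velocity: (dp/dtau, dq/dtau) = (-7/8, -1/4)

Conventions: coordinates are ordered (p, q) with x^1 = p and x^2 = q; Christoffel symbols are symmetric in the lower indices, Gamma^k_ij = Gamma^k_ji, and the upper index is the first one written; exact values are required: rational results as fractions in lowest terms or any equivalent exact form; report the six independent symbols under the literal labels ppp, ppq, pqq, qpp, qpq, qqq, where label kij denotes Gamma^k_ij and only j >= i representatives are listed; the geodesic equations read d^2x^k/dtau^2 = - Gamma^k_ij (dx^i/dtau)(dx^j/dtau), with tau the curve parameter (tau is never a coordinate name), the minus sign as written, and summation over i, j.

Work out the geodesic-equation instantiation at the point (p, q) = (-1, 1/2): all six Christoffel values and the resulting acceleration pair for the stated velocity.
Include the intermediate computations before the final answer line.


E = 1513/144, F = 37/36, G = 10/9 at the point
E_p = -37, E_q = -37/18, F_p = -109/36, F_q = 109/18, G_p = -2/9, G_q = 4/3
EG - F^2 = 1529/144;  g^inv = (144/1529) * [[10/9, -37/36], [-37/36, 1513/144]]
first-kind symbols [ij,l] = (1/2)(d_i g_jl + d_j g_il - d_l g_ij): [pp,p] = E_p/2 = -37/2, [pp,q] = F_p - E_q/2 = -2, [pq,p] = E_q/2 = -37/36, [pq,q] = G_p/2 = -1/9, [qq,p] = F_q - G_p/2 = 37/6, [qq,q] = G_q/2 = 2/3
Gamma^p_ij = (G*[ij,p] - F*[ij,q])/(EG - F^2), Gamma^q_ij = (E*[ij,q] - F*[ij,p])/(EG - F^2)
Gamma_ppp = -2664/1529, Gamma_ppq = -148/1529, Gamma_pqq = 888/1529, Gamma_qpp = -288/1529, Gamma_qpq = -16/1529, Gamma_qqq = 96/1529
d^2p/dtau^2 = -(Gamma_ppp*(-7/8)^2 + 2*Gamma_ppq*(-7/8)*(-1/4) + Gamma_pqq*(-1/4)^2) = 16391/12232
d^2q/dtau^2 = -(Gamma_qpp*(-7/8)^2 + 2*Gamma_qpq*(-7/8)*(-1/4) + Gamma_qqq*(-1/4)^2) = 443/3058

Answer: Gamma_ppp = -2664/1529, Gamma_ppq = -148/1529, Gamma_pqq = 888/1529, Gamma_qpp = -288/1529, Gamma_qpq = -16/1529, Gamma_qqq = 96/1529; accelerations (d^2p/dtau^2, d^2q/dtau^2) = (16391/12232, 443/3058)
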